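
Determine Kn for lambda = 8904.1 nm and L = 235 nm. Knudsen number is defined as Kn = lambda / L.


Knudsen number Kn = lambda / L
Kn = 8904.1 / 235
Kn = 37.8898

37.8898


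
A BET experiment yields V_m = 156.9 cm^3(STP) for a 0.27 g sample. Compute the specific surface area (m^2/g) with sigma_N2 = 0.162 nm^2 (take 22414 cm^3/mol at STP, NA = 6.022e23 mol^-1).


Number of moles in monolayer = V_m / 22414 = 156.9 / 22414 = 0.00700009
Number of molecules = moles * NA = 0.00700009 * 6.022e23
SA = molecules * sigma / mass
SA = (156.9 / 22414) * 6.022e23 * 0.162e-18 / 0.27
SA = 2529.3 m^2/g

2529.3


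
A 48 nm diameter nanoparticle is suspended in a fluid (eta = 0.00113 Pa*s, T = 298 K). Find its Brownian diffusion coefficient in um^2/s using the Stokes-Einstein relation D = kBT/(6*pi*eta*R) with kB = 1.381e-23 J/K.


Radius R = 48/2 = 24 nm = 2.4e-08 m
D = kB*T / (6*pi*eta*R)
D = 1.381e-23 * 298 / (6 * pi * 0.00113 * 2.4e-08)
D = 8.05043e-12 m^2/s = 8.05 um^2/s

8.05


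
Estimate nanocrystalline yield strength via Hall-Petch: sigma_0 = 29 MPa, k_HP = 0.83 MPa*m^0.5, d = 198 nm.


d = 198 nm = 1.98e-07 m
sqrt(d) = 0.0004449719
Hall-Petch contribution = k / sqrt(d) = 0.83 / 0.0004449719 = 1865.3 MPa
sigma = sigma_0 + k/sqrt(d) = 29 + 1865.3 = 1894.3 MPa

1894.3


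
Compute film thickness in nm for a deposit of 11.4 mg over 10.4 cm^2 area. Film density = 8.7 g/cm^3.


Convert: m = 11.4 mg = 1.1400e-05 kg, A = 10.4 cm^2 = 1.0400e-03 m^2, rho = 8.7 g/cm^3 = 8700 kg/m^3
t = m / (A * rho)
t = 1.1400e-05 / (1.0400e-03 * 8700)
t = 1.2599e-06 m = 1259.9 nm

1259.9


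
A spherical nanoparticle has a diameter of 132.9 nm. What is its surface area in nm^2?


Radius r = 132.9/2 = 66.45 nm
Surface area SA = 4 * pi * r^2
SA = 4 * pi * (66.45)^2
SA = 55488.1 nm^2

55488.1


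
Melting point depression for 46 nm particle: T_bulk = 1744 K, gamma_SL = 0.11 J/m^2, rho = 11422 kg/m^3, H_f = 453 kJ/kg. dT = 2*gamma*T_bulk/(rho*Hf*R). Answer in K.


Radius R = 46/2 = 23 nm = 2.3e-08 m
Convert H_f = 453 kJ/kg = 453000 J/kg
dT = 2 * gamma_SL * T_bulk / (rho * H_f * R)
dT = 2 * 0.11 * 1744 / (11422 * 453000 * 2.3e-08)
dT = 3.2 K

3.2


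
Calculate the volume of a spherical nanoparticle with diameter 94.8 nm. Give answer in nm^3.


Radius r = 94.8/2 = 47.4 nm
Volume V = (4/3) * pi * r^3
V = (4/3) * pi * (47.4)^3
V = 446091.18 nm^3

446091.18


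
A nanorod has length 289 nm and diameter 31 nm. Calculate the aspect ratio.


Aspect ratio AR = length / diameter
AR = 289 / 31
AR = 9.32

9.32


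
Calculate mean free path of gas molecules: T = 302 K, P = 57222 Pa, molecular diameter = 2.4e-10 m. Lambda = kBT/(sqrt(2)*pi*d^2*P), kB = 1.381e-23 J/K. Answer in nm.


Mean free path: lambda = kB*T / (sqrt(2) * pi * d^2 * P)
lambda = 1.381e-23 * 302 / (sqrt(2) * pi * (2.4e-10)^2 * 57222)
lambda = 2.84807e-07 m
lambda = 284.81 nm

284.81


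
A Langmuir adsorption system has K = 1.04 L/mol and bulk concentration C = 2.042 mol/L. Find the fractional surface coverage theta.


Langmuir isotherm: theta = K*C / (1 + K*C)
K*C = 1.04 * 2.042 = 2.12368
theta = 2.12368 / (1 + 2.12368) = 2.12368 / 3.12368
theta = 0.6799

0.6799


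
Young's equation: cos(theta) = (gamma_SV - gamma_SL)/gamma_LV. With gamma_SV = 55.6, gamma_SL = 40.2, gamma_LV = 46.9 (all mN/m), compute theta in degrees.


cos(theta) = (gamma_SV - gamma_SL) / gamma_LV
cos(theta) = (55.6 - 40.2) / 46.9
cos(theta) = 0.328358
theta = arccos(0.328358) = 70.83 degrees

70.83


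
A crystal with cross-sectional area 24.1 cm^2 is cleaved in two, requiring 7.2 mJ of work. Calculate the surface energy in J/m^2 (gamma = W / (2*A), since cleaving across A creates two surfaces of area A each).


Convert: A = 24.1 cm^2 = 0.00241 m^2, W = 7.2 mJ = 0.0072 J
Cleaving exposes two faces of area A, so total new surface = 2*A and gamma = W / (2*A)
gamma = 0.0072 / (2 * 0.00241)
gamma = 1.494 J/m^2

1.494


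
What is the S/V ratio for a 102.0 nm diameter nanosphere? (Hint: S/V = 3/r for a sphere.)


Radius r = 102.0/2 = 51 nm
S/V = 3 / r = 3 / 51
S/V = 0.0588 nm^-1

0.0588


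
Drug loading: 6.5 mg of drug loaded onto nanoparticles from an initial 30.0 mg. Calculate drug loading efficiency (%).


Drug loading efficiency = (drug loaded / drug initial) * 100
DLE = 6.5 / 30.0 * 100
DLE = 0.2167 * 100
DLE = 21.67%

21.67


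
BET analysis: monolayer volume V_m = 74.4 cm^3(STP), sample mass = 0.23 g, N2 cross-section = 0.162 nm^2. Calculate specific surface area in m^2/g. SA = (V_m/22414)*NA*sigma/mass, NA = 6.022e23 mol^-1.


Number of moles in monolayer = V_m / 22414 = 74.4 / 22414 = 0.00331935
Number of molecules = moles * NA = 0.00331935 * 6.022e23
SA = molecules * sigma / mass
SA = (74.4 / 22414) * 6.022e23 * 0.162e-18 / 0.23
SA = 1407.9 m^2/g

1407.9


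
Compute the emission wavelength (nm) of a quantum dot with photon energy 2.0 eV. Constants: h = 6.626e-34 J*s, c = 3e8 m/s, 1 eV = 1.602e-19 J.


Convert energy: E = 2.0 eV = 2.0 * 1.602e-19 = 3.204e-19 J
lambda = h*c / E = 6.626e-34 * 3e8 / 3.204e-19
lambda = 6.20412e-07 m = 620.4 nm

620.4


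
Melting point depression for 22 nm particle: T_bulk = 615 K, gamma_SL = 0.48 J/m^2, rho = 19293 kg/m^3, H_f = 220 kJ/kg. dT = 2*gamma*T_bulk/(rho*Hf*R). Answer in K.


Radius R = 22/2 = 11 nm = 1.1e-08 m
Convert H_f = 220 kJ/kg = 220000 J/kg
dT = 2 * gamma_SL * T_bulk / (rho * H_f * R)
dT = 2 * 0.48 * 615 / (19293 * 220000 * 1.1e-08)
dT = 12.6 K

12.6


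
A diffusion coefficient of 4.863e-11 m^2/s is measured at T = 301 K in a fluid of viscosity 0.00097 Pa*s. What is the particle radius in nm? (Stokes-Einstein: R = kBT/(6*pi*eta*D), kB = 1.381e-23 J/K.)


Stokes-Einstein: R = kB*T / (6*pi*eta*D)
R = 1.381e-23 * 301 / (6 * pi * 0.00097 * 4.863e-11)
R = 4.67502e-09 m = 4.68 nm

4.68


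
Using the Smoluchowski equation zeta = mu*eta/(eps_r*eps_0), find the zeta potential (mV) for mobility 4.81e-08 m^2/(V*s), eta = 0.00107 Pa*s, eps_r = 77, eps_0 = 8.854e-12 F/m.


Smoluchowski equation: zeta = mu * eta / (eps_r * eps_0)
zeta = 4.81e-08 * 0.00107 / (77 * 8.854e-12)
zeta = 0.075492 V = 75.49 mV

75.49


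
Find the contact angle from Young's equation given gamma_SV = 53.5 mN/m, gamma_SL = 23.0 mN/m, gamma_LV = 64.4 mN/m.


cos(theta) = (gamma_SV - gamma_SL) / gamma_LV
cos(theta) = (53.5 - 23.0) / 64.4
cos(theta) = 0.473602
theta = arccos(0.473602) = 61.73 degrees

61.73


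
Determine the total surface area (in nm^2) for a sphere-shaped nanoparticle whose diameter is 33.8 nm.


Radius r = 33.8/2 = 16.9 nm
Surface area SA = 4 * pi * r^2
SA = 4 * pi * (16.9)^2
SA = 3589.08 nm^2

3589.08


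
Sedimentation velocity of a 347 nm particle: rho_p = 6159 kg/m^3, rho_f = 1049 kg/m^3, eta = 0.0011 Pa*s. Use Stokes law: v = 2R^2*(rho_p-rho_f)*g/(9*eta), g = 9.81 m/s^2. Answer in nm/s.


Radius R = 347/2 nm = 1.735e-07 m
Density difference = 6159 - 1049 = 5110 kg/m^3
v = 2 * R^2 * (rho_p - rho_f) * g / (9 * eta)
v = 2 * (1.735e-07)^2 * 5110 * 9.81 / (9 * 0.0011)
v = 3.04848e-07 m/s = 304.8482 nm/s

304.8482


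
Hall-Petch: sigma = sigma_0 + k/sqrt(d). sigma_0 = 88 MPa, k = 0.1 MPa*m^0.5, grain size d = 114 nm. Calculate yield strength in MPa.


d = 114 nm = 1.14e-07 m
sqrt(d) = 0.0003376389
Hall-Petch contribution = k / sqrt(d) = 0.1 / 0.0003376389 = 296.2 MPa
sigma = sigma_0 + k/sqrt(d) = 88 + 296.2 = 384.2 MPa

384.2


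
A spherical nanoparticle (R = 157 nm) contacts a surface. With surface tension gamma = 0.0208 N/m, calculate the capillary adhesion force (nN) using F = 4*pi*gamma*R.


Convert radius: R = 157 nm = 1.57e-07 m
F = 4 * pi * gamma * R
F = 4 * pi * 0.0208 * 1.57e-07
F = 4.10367e-08 N = 41.0367 nN

41.0367


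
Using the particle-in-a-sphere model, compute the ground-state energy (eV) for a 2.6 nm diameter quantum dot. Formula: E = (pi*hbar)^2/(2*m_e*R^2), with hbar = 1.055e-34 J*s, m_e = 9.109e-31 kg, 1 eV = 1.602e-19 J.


Radius R = 2.6/2 = 1.3 nm = 1.3e-09 m
E = (pi * 1.055e-34)^2 / (2 * 9.109e-31 * (1.3e-09)^2)
E(J) = 3.56794e-20
E = E(J) / 1.602e-19 = 0.2227 eV

0.2227


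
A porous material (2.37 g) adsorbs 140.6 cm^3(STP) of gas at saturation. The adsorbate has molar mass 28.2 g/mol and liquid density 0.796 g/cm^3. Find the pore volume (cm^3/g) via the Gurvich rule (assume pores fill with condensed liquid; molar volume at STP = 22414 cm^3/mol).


Moles adsorbed n = V_ads / 22414 = 140.6 / 22414 = 6.272865e-03 mol
Liquid volume V_liq = n * M / rho_liq = 6.272865e-03 * 28.2 / 0.796 = 0.22223 cm^3
Specific pore volume V_pore = V_liq / m_sample = 0.22223 / 2.37
V_pore = 0.0938 cm^3/g

0.0938


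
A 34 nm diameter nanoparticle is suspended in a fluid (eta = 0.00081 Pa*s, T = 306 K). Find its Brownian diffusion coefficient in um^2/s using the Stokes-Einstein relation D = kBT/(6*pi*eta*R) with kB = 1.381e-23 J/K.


Radius R = 34/2 = 17 nm = 1.7e-08 m
D = kB*T / (6*pi*eta*R)
D = 1.381e-23 * 306 / (6 * pi * 0.00081 * 1.7e-08)
D = 1.6281e-11 m^2/s = 16.281 um^2/s

16.281


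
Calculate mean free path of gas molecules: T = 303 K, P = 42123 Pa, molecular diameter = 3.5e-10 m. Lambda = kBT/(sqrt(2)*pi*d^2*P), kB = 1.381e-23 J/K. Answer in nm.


Mean free path: lambda = kB*T / (sqrt(2) * pi * d^2 * P)
lambda = 1.381e-23 * 303 / (sqrt(2) * pi * (3.5e-10)^2 * 42123)
lambda = 1.82522e-07 m
lambda = 182.52 nm

182.52


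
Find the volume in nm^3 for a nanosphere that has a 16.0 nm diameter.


Radius r = 16.0/2 = 8 nm
Volume V = (4/3) * pi * r^3
V = (4/3) * pi * (8)^3
V = 2144.66 nm^3

2144.66


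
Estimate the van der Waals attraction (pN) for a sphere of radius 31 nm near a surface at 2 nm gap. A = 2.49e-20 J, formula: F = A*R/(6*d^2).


Convert to SI: R = 31 nm = 3.1e-08 m, d = 2 nm = 2e-09 m
F = A * R / (6 * d^2)
F = 2.49e-20 * 3.1e-08 / (6 * (2e-09)^2)
F = 3.21625e-11 N = 32.162 pN

32.162


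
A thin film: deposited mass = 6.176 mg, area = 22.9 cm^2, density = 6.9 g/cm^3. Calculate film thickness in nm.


Convert: m = 6.176 mg = 6.1760e-06 kg, A = 22.9 cm^2 = 2.2900e-03 m^2, rho = 6.9 g/cm^3 = 6900 kg/m^3
t = m / (A * rho)
t = 6.1760e-06 / (2.2900e-03 * 6900)
t = 3.9086e-07 m = 390.9 nm

390.9


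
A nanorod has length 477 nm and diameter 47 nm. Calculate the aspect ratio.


Aspect ratio AR = length / diameter
AR = 477 / 47
AR = 10.15

10.15


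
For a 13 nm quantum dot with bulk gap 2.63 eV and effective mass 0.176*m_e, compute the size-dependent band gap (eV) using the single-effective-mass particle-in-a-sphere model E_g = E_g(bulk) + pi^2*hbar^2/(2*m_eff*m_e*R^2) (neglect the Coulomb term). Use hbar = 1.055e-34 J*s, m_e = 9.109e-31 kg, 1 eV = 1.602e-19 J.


Radius R = 13/2 nm = 6.5e-09 m
Confinement energy dE = pi^2 * hbar^2 / (2 * m_eff * m_e * R^2)
dE = pi^2 * (1.055e-34)^2 / (2 * 0.176 * 9.109e-31 * (6.5e-09)^2) J, divided by 1.602e-19 J/eV
dE = 0.0506 eV
Total band gap = E_g(bulk) + dE = 2.63 + 0.0506 = 2.6806 eV

2.6806


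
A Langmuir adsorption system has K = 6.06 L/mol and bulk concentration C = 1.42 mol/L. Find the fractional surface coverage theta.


Langmuir isotherm: theta = K*C / (1 + K*C)
K*C = 6.06 * 1.42 = 8.6052
theta = 8.6052 / (1 + 8.6052) = 8.6052 / 9.6052
theta = 0.8959

0.8959


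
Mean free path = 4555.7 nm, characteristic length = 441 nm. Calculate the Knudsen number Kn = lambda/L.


Knudsen number Kn = lambda / L
Kn = 4555.7 / 441
Kn = 10.3304

10.3304


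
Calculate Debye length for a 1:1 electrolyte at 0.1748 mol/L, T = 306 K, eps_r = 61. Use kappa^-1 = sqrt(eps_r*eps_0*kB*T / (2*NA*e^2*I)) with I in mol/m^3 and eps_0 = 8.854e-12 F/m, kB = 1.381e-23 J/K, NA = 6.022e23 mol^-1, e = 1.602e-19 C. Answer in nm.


Ionic strength I = 0.1748 * 1^2 * 1000 = 174.8 mol/m^3
kappa^-1 = sqrt(61 * 8.854e-12 * 1.381e-23 * 306 / (2 * 6.022e23 * (1.602e-19)^2 * 174.8))
kappa^-1 = 0.65 nm

0.65


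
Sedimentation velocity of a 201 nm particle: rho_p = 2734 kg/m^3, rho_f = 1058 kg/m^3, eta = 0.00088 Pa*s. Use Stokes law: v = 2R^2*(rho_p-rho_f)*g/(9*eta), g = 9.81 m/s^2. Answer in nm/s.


Radius R = 201/2 nm = 1.005e-07 m
Density difference = 2734 - 1058 = 1676 kg/m^3
v = 2 * R^2 * (rho_p - rho_f) * g / (9 * eta)
v = 2 * (1.005e-07)^2 * 1676 * 9.81 / (9 * 0.00088)
v = 4.19353e-08 m/s = 41.9353 nm/s

41.9353


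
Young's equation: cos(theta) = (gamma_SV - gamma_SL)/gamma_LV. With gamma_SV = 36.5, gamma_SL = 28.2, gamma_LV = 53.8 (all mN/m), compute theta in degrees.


cos(theta) = (gamma_SV - gamma_SL) / gamma_LV
cos(theta) = (36.5 - 28.2) / 53.8
cos(theta) = 0.154275
theta = arccos(0.154275) = 81.13 degrees

81.13


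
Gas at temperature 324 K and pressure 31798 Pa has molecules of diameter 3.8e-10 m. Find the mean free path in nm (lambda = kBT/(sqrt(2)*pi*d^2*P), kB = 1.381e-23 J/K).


Mean free path: lambda = kB*T / (sqrt(2) * pi * d^2 * P)
lambda = 1.381e-23 * 324 / (sqrt(2) * pi * (3.8e-10)^2 * 31798)
lambda = 2.19334e-07 m
lambda = 219.33 nm

219.33


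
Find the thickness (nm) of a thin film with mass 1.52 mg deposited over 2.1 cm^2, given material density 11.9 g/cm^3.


Convert: m = 1.52 mg = 1.5200e-06 kg, A = 2.1 cm^2 = 2.1000e-04 m^2, rho = 11.9 g/cm^3 = 11900 kg/m^3
t = m / (A * rho)
t = 1.5200e-06 / (2.1000e-04 * 11900)
t = 6.0824e-07 m = 608.2 nm

608.2


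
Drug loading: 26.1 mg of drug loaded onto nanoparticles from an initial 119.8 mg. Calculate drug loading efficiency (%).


Drug loading efficiency = (drug loaded / drug initial) * 100
DLE = 26.1 / 119.8 * 100
DLE = 0.2179 * 100
DLE = 21.79%

21.79


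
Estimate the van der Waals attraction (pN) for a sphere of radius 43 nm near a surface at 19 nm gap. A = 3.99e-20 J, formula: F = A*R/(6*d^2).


Convert to SI: R = 43 nm = 4.3e-08 m, d = 19 nm = 1.9e-08 m
F = A * R / (6 * d^2)
F = 3.99e-20 * 4.3e-08 / (6 * (1.9e-08)^2)
F = 7.92105e-13 N = 0.792 pN

0.792


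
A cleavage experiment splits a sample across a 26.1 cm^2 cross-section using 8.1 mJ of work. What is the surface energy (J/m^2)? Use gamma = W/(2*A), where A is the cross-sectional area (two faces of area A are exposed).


Convert: A = 26.1 cm^2 = 0.00261 m^2, W = 8.1 mJ = 0.0081 J
Cleaving exposes two faces of area A, so total new surface = 2*A and gamma = W / (2*A)
gamma = 0.0081 / (2 * 0.00261)
gamma = 1.552 J/m^2

1.552


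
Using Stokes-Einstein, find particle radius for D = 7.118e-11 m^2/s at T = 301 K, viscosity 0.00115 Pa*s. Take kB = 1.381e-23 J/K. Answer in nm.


Stokes-Einstein: R = kB*T / (6*pi*eta*D)
R = 1.381e-23 * 301 / (6 * pi * 0.00115 * 7.118e-11)
R = 2.69403e-09 m = 2.69 nm

2.69


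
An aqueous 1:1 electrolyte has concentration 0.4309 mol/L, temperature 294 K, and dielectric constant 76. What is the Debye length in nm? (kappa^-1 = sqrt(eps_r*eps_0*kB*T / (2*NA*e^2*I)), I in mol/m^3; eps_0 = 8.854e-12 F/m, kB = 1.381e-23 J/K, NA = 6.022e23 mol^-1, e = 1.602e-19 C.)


Ionic strength I = 0.4309 * 1^2 * 1000 = 430.9 mol/m^3
kappa^-1 = sqrt(76 * 8.854e-12 * 1.381e-23 * 294 / (2 * 6.022e23 * (1.602e-19)^2 * 430.9))
kappa^-1 = 0.453 nm

0.453


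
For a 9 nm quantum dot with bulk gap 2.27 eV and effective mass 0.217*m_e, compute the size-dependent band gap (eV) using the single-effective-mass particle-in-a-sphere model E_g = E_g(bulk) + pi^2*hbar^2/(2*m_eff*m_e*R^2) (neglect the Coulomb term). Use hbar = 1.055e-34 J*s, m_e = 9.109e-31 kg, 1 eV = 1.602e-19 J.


Radius R = 9/2 nm = 4.5e-09 m
Confinement energy dE = pi^2 * hbar^2 / (2 * m_eff * m_e * R^2)
dE = pi^2 * (1.055e-34)^2 / (2 * 0.217 * 9.109e-31 * (4.5e-09)^2) J, divided by 1.602e-19 J/eV
dE = 0.0857 eV
Total band gap = E_g(bulk) + dE = 2.27 + 0.0857 = 2.3557 eV

2.3557


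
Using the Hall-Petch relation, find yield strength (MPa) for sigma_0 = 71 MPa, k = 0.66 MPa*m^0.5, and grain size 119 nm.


d = 119 nm = 1.19e-07 m
sqrt(d) = 0.0003449638
Hall-Petch contribution = k / sqrt(d) = 0.66 / 0.0003449638 = 1913.2 MPa
sigma = sigma_0 + k/sqrt(d) = 71 + 1913.2 = 1984.2 MPa

1984.2


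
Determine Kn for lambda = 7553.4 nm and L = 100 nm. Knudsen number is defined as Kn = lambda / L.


Knudsen number Kn = lambda / L
Kn = 7553.4 / 100
Kn = 75.534

75.534


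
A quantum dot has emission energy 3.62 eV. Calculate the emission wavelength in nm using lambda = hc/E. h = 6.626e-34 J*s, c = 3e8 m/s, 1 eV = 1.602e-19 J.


Convert energy: E = 3.62 eV = 3.62 * 1.602e-19 = 5.79924e-19 J
lambda = h*c / E = 6.626e-34 * 3e8 / 5.79924e-19
lambda = 3.42769e-07 m = 342.8 nm

342.8


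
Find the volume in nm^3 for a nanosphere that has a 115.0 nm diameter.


Radius r = 115.0/2 = 57.5 nm
Volume V = (4/3) * pi * r^3
V = (4/3) * pi * (57.5)^3
V = 796328.29 nm^3

796328.29


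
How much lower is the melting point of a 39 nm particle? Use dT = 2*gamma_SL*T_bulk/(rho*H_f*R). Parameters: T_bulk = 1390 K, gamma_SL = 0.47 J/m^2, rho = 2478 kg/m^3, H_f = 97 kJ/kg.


Radius R = 39/2 = 19.5 nm = 1.95e-08 m
Convert H_f = 97 kJ/kg = 97000 J/kg
dT = 2 * gamma_SL * T_bulk / (rho * H_f * R)
dT = 2 * 0.47 * 1390 / (2478 * 97000 * 1.95e-08)
dT = 278.8 K

278.8


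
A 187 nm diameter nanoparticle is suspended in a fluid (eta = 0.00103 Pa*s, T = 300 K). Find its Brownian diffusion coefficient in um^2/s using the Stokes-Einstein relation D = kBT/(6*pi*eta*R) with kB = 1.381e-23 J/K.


Radius R = 187/2 = 93.5 nm = 9.35e-08 m
D = kB*T / (6*pi*eta*R)
D = 1.381e-23 * 300 / (6 * pi * 0.00103 * 9.35e-08)
D = 2.28226e-12 m^2/s = 2.282 um^2/s

2.282


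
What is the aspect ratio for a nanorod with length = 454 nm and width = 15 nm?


Aspect ratio AR = length / diameter
AR = 454 / 15
AR = 30.27

30.27


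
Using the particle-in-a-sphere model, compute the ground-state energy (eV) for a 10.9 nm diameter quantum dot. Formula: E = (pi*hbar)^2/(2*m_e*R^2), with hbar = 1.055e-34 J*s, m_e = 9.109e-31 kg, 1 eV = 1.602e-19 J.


Radius R = 10.9/2 = 5.45 nm = 5.45e-09 m
E = (pi * 1.055e-34)^2 / (2 * 9.109e-31 * (5.45e-09)^2)
E(J) = 2.03007e-21
E = E(J) / 1.602e-19 = 0.0127 eV

0.0127


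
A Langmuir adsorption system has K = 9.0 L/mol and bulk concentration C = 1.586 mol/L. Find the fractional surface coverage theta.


Langmuir isotherm: theta = K*C / (1 + K*C)
K*C = 9.0 * 1.586 = 14.274
theta = 14.274 / (1 + 14.274) = 14.274 / 15.274
theta = 0.9345

0.9345


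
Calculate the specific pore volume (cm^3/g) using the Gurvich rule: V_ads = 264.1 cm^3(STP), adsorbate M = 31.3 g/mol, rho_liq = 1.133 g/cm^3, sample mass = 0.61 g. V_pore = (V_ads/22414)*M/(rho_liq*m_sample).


Moles adsorbed n = V_ads / 22414 = 264.1 / 22414 = 1.178281e-02 mol
Liquid volume V_liq = n * M / rho_liq = 1.178281e-02 * 31.3 / 1.133 = 0.32551 cm^3
Specific pore volume V_pore = V_liq / m_sample = 0.32551 / 0.61
V_pore = 0.5336 cm^3/g

0.5336


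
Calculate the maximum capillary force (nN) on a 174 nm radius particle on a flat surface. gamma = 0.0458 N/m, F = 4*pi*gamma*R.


Convert radius: R = 174 nm = 1.74e-07 m
F = 4 * pi * gamma * R
F = 4 * pi * 0.0458 * 1.74e-07
F = 1.00144e-07 N = 100.1439 nN

100.1439


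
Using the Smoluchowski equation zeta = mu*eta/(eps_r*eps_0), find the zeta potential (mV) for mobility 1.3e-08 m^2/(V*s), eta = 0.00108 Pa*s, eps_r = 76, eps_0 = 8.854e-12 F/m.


Smoluchowski equation: zeta = mu * eta / (eps_r * eps_0)
zeta = 1.3e-08 * 0.00108 / (76 * 8.854e-12)
zeta = 0.020865 V = 20.86 mV

20.86


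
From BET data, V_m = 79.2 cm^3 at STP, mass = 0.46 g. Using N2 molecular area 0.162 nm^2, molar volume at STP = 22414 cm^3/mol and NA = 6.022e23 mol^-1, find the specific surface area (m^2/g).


Number of moles in monolayer = V_m / 22414 = 79.2 / 22414 = 0.00353351
Number of molecules = moles * NA = 0.00353351 * 6.022e23
SA = molecules * sigma / mass
SA = (79.2 / 22414) * 6.022e23 * 0.162e-18 / 0.46
SA = 749.4 m^2/g

749.4


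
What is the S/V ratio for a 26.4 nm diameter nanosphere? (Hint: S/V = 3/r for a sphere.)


Radius r = 26.4/2 = 13.2 nm
S/V = 3 / r = 3 / 13.2
S/V = 0.2273 nm^-1

0.2273


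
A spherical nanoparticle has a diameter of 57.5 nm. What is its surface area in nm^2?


Radius r = 57.5/2 = 28.75 nm
Surface area SA = 4 * pi * r^2
SA = 4 * pi * (28.75)^2
SA = 10386.89 nm^2

10386.89


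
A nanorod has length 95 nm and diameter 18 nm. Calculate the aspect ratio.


Aspect ratio AR = length / diameter
AR = 95 / 18
AR = 5.28

5.28


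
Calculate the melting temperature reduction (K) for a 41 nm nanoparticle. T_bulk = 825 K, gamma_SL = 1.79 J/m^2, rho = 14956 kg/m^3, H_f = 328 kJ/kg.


Radius R = 41/2 = 20.5 nm = 2.05e-08 m
Convert H_f = 328 kJ/kg = 328000 J/kg
dT = 2 * gamma_SL * T_bulk / (rho * H_f * R)
dT = 2 * 1.79 * 825 / (14956 * 328000 * 2.05e-08)
dT = 29.4 K

29.4


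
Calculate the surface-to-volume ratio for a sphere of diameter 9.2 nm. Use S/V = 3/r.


Radius r = 9.2/2 = 4.6 nm
S/V = 3 / r = 3 / 4.6
S/V = 0.6522 nm^-1

0.6522


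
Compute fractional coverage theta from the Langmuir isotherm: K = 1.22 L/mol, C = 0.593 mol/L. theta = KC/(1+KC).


Langmuir isotherm: theta = K*C / (1 + K*C)
K*C = 1.22 * 0.593 = 0.72346
theta = 0.72346 / (1 + 0.72346) = 0.72346 / 1.72346
theta = 0.4198

0.4198


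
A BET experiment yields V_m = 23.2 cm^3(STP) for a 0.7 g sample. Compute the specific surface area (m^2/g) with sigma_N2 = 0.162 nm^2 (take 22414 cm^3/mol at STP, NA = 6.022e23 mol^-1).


Number of moles in monolayer = V_m / 22414 = 23.2 / 22414 = 0.00103507
Number of molecules = moles * NA = 0.00103507 * 6.022e23
SA = molecules * sigma / mass
SA = (23.2 / 22414) * 6.022e23 * 0.162e-18 / 0.7
SA = 144.3 m^2/g

144.3


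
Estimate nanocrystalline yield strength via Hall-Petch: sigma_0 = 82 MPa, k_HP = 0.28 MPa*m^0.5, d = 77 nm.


d = 77 nm = 7.7e-08 m
sqrt(d) = 0.0002774887
Hall-Petch contribution = k / sqrt(d) = 0.28 / 0.0002774887 = 1009.0 MPa
sigma = sigma_0 + k/sqrt(d) = 82 + 1009.0 = 1091.0 MPa

1091.0


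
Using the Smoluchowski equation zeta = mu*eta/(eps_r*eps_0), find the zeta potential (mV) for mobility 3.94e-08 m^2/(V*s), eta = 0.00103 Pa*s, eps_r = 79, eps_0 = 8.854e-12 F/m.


Smoluchowski equation: zeta = mu * eta / (eps_r * eps_0)
zeta = 3.94e-08 * 0.00103 / (79 * 8.854e-12)
zeta = 0.058019 V = 58.02 mV

58.02


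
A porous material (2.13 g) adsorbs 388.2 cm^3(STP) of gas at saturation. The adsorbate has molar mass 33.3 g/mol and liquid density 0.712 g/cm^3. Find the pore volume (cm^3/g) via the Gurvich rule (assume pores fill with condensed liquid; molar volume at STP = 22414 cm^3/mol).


Moles adsorbed n = V_ads / 22414 = 388.2 / 22414 = 1.731953e-02 mol
Liquid volume V_liq = n * M / rho_liq = 1.731953e-02 * 33.3 / 0.712 = 0.81003 cm^3
Specific pore volume V_pore = V_liq / m_sample = 0.81003 / 2.13
V_pore = 0.3803 cm^3/g

0.3803


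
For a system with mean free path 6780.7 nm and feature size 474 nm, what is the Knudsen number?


Knudsen number Kn = lambda / L
Kn = 6780.7 / 474
Kn = 14.3053

14.3053


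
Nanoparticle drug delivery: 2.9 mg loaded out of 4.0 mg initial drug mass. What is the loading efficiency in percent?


Drug loading efficiency = (drug loaded / drug initial) * 100
DLE = 2.9 / 4.0 * 100
DLE = 0.725 * 100
DLE = 72.5%

72.5


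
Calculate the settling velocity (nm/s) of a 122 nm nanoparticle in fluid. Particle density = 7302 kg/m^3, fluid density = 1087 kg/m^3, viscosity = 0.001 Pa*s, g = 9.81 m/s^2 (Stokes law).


Radius R = 122/2 nm = 6.1e-08 m
Density difference = 7302 - 1087 = 6215 kg/m^3
v = 2 * R^2 * (rho_p - rho_f) * g / (9 * eta)
v = 2 * (6.1e-08)^2 * 6215 * 9.81 / (9 * 0.001)
v = 5.04147e-08 m/s = 50.4147 nm/s

50.4147


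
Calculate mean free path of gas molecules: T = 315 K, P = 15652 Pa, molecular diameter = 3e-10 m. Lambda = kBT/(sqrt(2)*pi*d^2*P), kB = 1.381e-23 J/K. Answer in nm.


Mean free path: lambda = kB*T / (sqrt(2) * pi * d^2 * P)
lambda = 1.381e-23 * 315 / (sqrt(2) * pi * (3e-10)^2 * 15652)
lambda = 6.95068e-07 m
lambda = 695.07 nm

695.07


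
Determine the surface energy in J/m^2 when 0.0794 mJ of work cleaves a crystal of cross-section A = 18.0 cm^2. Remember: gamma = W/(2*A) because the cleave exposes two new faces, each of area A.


Convert: A = 18.0 cm^2 = 0.0018 m^2, W = 0.0794 mJ = 7.94e-05 J
Cleaving exposes two faces of area A, so total new surface = 2*A and gamma = W / (2*A)
gamma = 7.94e-05 / (2 * 0.0018)
gamma = 0.022 J/m^2

0.022


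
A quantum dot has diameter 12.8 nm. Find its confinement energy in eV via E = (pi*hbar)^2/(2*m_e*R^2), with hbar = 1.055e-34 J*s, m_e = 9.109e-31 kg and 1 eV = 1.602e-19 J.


Radius R = 12.8/2 = 6.4 nm = 6.4e-09 m
E = (pi * 1.055e-34)^2 / (2 * 9.109e-31 * (6.4e-09)^2)
E(J) = 1.47212e-21
E = E(J) / 1.602e-19 = 0.0092 eV

0.0092


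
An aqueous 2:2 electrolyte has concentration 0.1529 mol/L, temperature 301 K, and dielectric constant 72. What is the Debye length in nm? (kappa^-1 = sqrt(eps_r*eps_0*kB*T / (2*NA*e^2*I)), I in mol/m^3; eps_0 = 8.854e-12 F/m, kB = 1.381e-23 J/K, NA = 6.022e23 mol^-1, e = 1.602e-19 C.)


Ionic strength I = 0.1529 * 2^2 * 1000 = 611.6 mol/m^3
kappa^-1 = sqrt(72 * 8.854e-12 * 1.381e-23 * 301 / (2 * 6.022e23 * (1.602e-19)^2 * 611.6))
kappa^-1 = 0.374 nm

0.374


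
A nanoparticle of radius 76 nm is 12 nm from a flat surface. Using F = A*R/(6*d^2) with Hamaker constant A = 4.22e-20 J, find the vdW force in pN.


Convert to SI: R = 76 nm = 7.6e-08 m, d = 12 nm = 1.2e-08 m
F = A * R / (6 * d^2)
F = 4.22e-20 * 7.6e-08 / (6 * (1.2e-08)^2)
F = 3.71204e-12 N = 3.712 pN

3.712


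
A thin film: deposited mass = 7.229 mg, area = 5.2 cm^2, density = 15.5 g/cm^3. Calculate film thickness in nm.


Convert: m = 7.229 mg = 7.2290e-06 kg, A = 5.2 cm^2 = 5.2000e-04 m^2, rho = 15.5 g/cm^3 = 15500 kg/m^3
t = m / (A * rho)
t = 7.2290e-06 / (5.2000e-04 * 15500)
t = 8.9690e-07 m = 896.9 nm

896.9


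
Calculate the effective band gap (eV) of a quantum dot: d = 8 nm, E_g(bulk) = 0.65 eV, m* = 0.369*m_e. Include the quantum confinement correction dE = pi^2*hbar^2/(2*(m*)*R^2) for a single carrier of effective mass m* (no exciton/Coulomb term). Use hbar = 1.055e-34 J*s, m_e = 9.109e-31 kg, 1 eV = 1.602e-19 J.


Radius R = 8/2 nm = 4e-09 m
Confinement energy dE = pi^2 * hbar^2 / (2 * m_eff * m_e * R^2)
dE = pi^2 * (1.055e-34)^2 / (2 * 0.369 * 9.109e-31 * (4e-09)^2) J, divided by 1.602e-19 J/eV
dE = 0.0638 eV
Total band gap = E_g(bulk) + dE = 0.65 + 0.0638 = 0.7138 eV

0.7138


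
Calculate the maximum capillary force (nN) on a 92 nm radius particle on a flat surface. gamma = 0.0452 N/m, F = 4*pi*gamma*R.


Convert radius: R = 92 nm = 9.2e-08 m
F = 4 * pi * gamma * R
F = 4 * pi * 0.0452 * 9.2e-08
F = 5.2256e-08 N = 52.256 nN

52.256


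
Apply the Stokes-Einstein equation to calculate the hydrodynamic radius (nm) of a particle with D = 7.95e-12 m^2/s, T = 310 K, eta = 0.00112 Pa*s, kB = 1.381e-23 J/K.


Stokes-Einstein: R = kB*T / (6*pi*eta*D)
R = 1.381e-23 * 310 / (6 * pi * 0.00112 * 7.95e-12)
R = 2.55076e-08 m = 25.51 nm

25.51


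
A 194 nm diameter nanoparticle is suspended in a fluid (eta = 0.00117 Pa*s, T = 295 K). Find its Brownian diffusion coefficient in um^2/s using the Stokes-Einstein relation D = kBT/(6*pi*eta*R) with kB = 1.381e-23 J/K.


Radius R = 194/2 = 97 nm = 9.7e-08 m
D = kB*T / (6*pi*eta*R)
D = 1.381e-23 * 295 / (6 * pi * 0.00117 * 9.7e-08)
D = 1.90439e-12 m^2/s = 1.904 um^2/s

1.904


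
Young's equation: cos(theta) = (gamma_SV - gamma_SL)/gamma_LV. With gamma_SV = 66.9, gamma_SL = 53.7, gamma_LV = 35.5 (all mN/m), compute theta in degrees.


cos(theta) = (gamma_SV - gamma_SL) / gamma_LV
cos(theta) = (66.9 - 53.7) / 35.5
cos(theta) = 0.371831
theta = arccos(0.371831) = 68.17 degrees

68.17


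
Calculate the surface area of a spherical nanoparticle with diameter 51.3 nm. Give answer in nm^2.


Radius r = 51.3/2 = 25.65 nm
Surface area SA = 4 * pi * r^2
SA = 4 * pi * (25.65)^2
SA = 8267.7 nm^2

8267.7


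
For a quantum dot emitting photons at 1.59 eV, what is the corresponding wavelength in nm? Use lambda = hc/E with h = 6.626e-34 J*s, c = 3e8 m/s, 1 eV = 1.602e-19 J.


Convert energy: E = 1.59 eV = 1.59 * 1.602e-19 = 2.54718e-19 J
lambda = h*c / E = 6.626e-34 * 3e8 / 2.54718e-19
lambda = 7.80392e-07 m = 780.4 nm

780.4


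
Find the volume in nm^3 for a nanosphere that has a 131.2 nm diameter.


Radius r = 131.2/2 = 65.6 nm
Volume V = (4/3) * pi * r^3
V = (4/3) * pi * (65.6)^3
V = 1182497.22 nm^3

1182497.22


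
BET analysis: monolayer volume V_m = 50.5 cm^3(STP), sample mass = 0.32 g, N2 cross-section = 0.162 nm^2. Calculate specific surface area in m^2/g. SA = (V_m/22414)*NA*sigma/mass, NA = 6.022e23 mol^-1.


Number of moles in monolayer = V_m / 22414 = 50.5 / 22414 = 0.00225306
Number of molecules = moles * NA = 0.00225306 * 6.022e23
SA = molecules * sigma / mass
SA = (50.5 / 22414) * 6.022e23 * 0.162e-18 / 0.32
SA = 686.9 m^2/g

686.9


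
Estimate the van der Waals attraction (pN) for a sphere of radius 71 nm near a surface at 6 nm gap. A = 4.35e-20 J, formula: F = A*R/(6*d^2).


Convert to SI: R = 71 nm = 7.1e-08 m, d = 6 nm = 6e-09 m
F = A * R / (6 * d^2)
F = 4.35e-20 * 7.1e-08 / (6 * (6e-09)^2)
F = 1.42986e-11 N = 14.299 pN

14.299


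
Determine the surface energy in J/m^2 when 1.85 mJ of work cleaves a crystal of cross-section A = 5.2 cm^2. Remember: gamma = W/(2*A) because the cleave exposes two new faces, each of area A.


Convert: A = 5.2 cm^2 = 0.00052 m^2, W = 1.85 mJ = 0.00185 J
Cleaving exposes two faces of area A, so total new surface = 2*A and gamma = W / (2*A)
gamma = 0.00185 / (2 * 0.00052)
gamma = 1.779 J/m^2

1.779


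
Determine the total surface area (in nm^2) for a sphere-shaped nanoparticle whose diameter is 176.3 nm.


Radius r = 176.3/2 = 88.15 nm
Surface area SA = 4 * pi * r^2
SA = 4 * pi * (88.15)^2
SA = 97646.01 nm^2

97646.01


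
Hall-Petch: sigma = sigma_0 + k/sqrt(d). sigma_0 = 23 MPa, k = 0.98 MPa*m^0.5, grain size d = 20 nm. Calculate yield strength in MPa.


d = 20 nm = 2e-08 m
sqrt(d) = 0.0001414214
Hall-Petch contribution = k / sqrt(d) = 0.98 / 0.0001414214 = 6929.6 MPa
sigma = sigma_0 + k/sqrt(d) = 23 + 6929.6 = 6952.6 MPa

6952.6


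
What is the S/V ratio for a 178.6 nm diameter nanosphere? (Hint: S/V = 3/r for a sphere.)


Radius r = 178.6/2 = 89.3 nm
S/V = 3 / r = 3 / 89.3
S/V = 0.0336 nm^-1

0.0336


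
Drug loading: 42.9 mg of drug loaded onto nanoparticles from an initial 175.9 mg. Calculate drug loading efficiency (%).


Drug loading efficiency = (drug loaded / drug initial) * 100
DLE = 42.9 / 175.9 * 100
DLE = 0.2439 * 100
DLE = 24.39%

24.39


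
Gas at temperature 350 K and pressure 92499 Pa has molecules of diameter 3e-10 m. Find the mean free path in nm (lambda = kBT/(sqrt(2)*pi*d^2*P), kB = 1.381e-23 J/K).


Mean free path: lambda = kB*T / (sqrt(2) * pi * d^2 * P)
lambda = 1.381e-23 * 350 / (sqrt(2) * pi * (3e-10)^2 * 92499)
lambda = 1.30682e-07 m
lambda = 130.68 nm

130.68


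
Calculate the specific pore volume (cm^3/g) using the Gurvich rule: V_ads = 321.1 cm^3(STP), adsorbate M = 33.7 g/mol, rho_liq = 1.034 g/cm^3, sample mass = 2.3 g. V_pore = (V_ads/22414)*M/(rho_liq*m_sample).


Moles adsorbed n = V_ads / 22414 = 321.1 / 22414 = 1.432587e-02 mol
Liquid volume V_liq = n * M / rho_liq = 1.432587e-02 * 33.7 / 1.034 = 0.46691 cm^3
Specific pore volume V_pore = V_liq / m_sample = 0.46691 / 2.3
V_pore = 0.203 cm^3/g

0.203


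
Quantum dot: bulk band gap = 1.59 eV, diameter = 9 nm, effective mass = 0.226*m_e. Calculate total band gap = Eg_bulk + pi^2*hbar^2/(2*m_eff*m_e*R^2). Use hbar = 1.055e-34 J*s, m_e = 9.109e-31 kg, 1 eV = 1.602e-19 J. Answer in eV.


Radius R = 9/2 nm = 4.5e-09 m
Confinement energy dE = pi^2 * hbar^2 / (2 * m_eff * m_e * R^2)
dE = pi^2 * (1.055e-34)^2 / (2 * 0.226 * 9.109e-31 * (4.5e-09)^2) J, divided by 1.602e-19 J/eV
dE = 0.0822 eV
Total band gap = E_g(bulk) + dE = 1.59 + 0.0822 = 1.6722 eV

1.6722


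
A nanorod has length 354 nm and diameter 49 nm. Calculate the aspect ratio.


Aspect ratio AR = length / diameter
AR = 354 / 49
AR = 7.22

7.22


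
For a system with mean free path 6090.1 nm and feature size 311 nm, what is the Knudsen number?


Knudsen number Kn = lambda / L
Kn = 6090.1 / 311
Kn = 19.5823

19.5823


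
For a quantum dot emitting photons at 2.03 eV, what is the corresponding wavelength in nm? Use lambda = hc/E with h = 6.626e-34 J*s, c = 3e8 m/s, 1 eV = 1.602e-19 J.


Convert energy: E = 2.03 eV = 2.03 * 1.602e-19 = 3.25206e-19 J
lambda = h*c / E = 6.626e-34 * 3e8 / 3.25206e-19
lambda = 6.11243e-07 m = 611.2 nm

611.2


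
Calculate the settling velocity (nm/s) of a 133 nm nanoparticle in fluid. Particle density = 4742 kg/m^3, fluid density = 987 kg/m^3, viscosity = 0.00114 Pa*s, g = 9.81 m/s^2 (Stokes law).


Radius R = 133/2 nm = 6.65e-08 m
Density difference = 4742 - 987 = 3755 kg/m^3
v = 2 * R^2 * (rho_p - rho_f) * g / (9 * eta)
v = 2 * (6.65e-08)^2 * 3755 * 9.81 / (9 * 0.00114)
v = 3.17545e-08 m/s = 31.7545 nm/s

31.7545


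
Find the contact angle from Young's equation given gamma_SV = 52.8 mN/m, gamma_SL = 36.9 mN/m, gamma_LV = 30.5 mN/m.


cos(theta) = (gamma_SV - gamma_SL) / gamma_LV
cos(theta) = (52.8 - 36.9) / 30.5
cos(theta) = 0.521311
theta = arccos(0.521311) = 58.58 degrees

58.58


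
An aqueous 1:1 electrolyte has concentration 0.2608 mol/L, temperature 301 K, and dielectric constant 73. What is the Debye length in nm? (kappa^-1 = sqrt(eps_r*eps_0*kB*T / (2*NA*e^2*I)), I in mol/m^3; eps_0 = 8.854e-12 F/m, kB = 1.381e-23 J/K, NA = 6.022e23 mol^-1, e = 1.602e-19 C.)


Ionic strength I = 0.2608 * 1^2 * 1000 = 260.8 mol/m^3
kappa^-1 = sqrt(73 * 8.854e-12 * 1.381e-23 * 301 / (2 * 6.022e23 * (1.602e-19)^2 * 260.8))
kappa^-1 = 0.577 nm

0.577


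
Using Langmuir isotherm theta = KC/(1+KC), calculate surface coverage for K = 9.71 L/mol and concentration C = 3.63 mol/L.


Langmuir isotherm: theta = K*C / (1 + K*C)
K*C = 9.71 * 3.63 = 35.2473
theta = 35.2473 / (1 + 35.2473) = 35.2473 / 36.2473
theta = 0.9724

0.9724


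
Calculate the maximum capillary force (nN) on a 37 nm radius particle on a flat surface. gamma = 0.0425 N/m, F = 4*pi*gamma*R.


Convert radius: R = 37 nm = 3.7e-08 m
F = 4 * pi * gamma * R
F = 4 * pi * 0.0425 * 3.7e-08
F = 1.97606e-08 N = 19.7606 nN

19.7606


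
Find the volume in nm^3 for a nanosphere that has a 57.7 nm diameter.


Radius r = 57.7/2 = 28.85 nm
Volume V = (4/3) * pi * r^3
V = (4/3) * pi * (28.85)^3
V = 100583.34 nm^3

100583.34


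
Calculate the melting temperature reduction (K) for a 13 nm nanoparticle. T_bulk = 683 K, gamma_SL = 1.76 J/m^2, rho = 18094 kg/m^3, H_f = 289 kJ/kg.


Radius R = 13/2 = 6.5 nm = 6.5e-09 m
Convert H_f = 289 kJ/kg = 289000 J/kg
dT = 2 * gamma_SL * T_bulk / (rho * H_f * R)
dT = 2 * 1.76 * 683 / (18094 * 289000 * 6.5e-09)
dT = 70.7 K

70.7


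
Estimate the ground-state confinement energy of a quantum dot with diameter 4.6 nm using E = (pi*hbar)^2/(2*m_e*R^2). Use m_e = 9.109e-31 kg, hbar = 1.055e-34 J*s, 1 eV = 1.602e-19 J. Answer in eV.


Radius R = 4.6/2 = 2.3 nm = 2.3e-09 m
E = (pi * 1.055e-34)^2 / (2 * 9.109e-31 * (2.3e-09)^2)
E(J) = 1.13985e-20
E = E(J) / 1.602e-19 = 0.0712 eV

0.0712


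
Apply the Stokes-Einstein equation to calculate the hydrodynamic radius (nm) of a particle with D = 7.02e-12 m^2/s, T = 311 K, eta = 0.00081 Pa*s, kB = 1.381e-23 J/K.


Stokes-Einstein: R = kB*T / (6*pi*eta*D)
R = 1.381e-23 * 311 / (6 * pi * 0.00081 * 7.02e-12)
R = 4.00711e-08 m = 40.07 nm

40.07


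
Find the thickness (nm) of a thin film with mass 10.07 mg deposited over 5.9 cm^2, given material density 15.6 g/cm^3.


Convert: m = 10.07 mg = 1.0070e-05 kg, A = 5.9 cm^2 = 5.9000e-04 m^2, rho = 15.6 g/cm^3 = 15600 kg/m^3
t = m / (A * rho)
t = 1.0070e-05 / (5.9000e-04 * 15600)
t = 1.0941e-06 m = 1094.1 nm

1094.1


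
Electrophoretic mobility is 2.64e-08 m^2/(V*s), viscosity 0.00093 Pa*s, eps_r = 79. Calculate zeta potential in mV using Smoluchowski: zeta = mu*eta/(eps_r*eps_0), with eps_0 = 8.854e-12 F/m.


Smoluchowski equation: zeta = mu * eta / (eps_r * eps_0)
zeta = 2.64e-08 * 0.00093 / (79 * 8.854e-12)
zeta = 0.035101 V = 35.1 mV

35.1


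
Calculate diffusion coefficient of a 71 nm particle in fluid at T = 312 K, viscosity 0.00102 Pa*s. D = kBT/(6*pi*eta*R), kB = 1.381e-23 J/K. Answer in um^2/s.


Radius R = 71/2 = 35.5 nm = 3.55e-08 m
D = kB*T / (6*pi*eta*R)
D = 1.381e-23 * 312 / (6 * pi * 0.00102 * 3.55e-08)
D = 6.31275e-12 m^2/s = 6.313 um^2/s

6.313


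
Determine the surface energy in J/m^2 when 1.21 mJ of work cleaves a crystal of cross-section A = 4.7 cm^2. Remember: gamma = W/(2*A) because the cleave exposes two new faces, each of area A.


Convert: A = 4.7 cm^2 = 0.00047 m^2, W = 1.21 mJ = 0.00121 J
Cleaving exposes two faces of area A, so total new surface = 2*A and gamma = W / (2*A)
gamma = 0.00121 / (2 * 0.00047)
gamma = 1.287 J/m^2

1.287


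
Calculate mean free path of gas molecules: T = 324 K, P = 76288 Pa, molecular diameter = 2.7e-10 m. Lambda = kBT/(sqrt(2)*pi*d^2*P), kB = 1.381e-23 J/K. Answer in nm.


Mean free path: lambda = kB*T / (sqrt(2) * pi * d^2 * P)
lambda = 1.381e-23 * 324 / (sqrt(2) * pi * (2.7e-10)^2 * 76288)
lambda = 1.81088e-07 m
lambda = 181.09 nm

181.09


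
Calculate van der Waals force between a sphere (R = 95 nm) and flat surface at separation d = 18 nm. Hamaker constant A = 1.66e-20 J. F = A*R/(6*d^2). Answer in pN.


Convert to SI: R = 95 nm = 9.5e-08 m, d = 18 nm = 1.8e-08 m
F = A * R / (6 * d^2)
F = 1.66e-20 * 9.5e-08 / (6 * (1.8e-08)^2)
F = 8.11214e-13 N = 0.811 pN

0.811


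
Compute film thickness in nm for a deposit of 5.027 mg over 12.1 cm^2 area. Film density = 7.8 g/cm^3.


Convert: m = 5.027 mg = 5.0270e-06 kg, A = 12.1 cm^2 = 1.2100e-03 m^2, rho = 7.8 g/cm^3 = 7800 kg/m^3
t = m / (A * rho)
t = 5.0270e-06 / (1.2100e-03 * 7800)
t = 5.3263e-07 m = 532.6 nm

532.6


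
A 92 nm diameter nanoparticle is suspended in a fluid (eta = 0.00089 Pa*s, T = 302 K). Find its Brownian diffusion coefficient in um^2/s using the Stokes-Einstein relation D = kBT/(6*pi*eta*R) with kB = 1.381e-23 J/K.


Radius R = 92/2 = 46 nm = 4.6e-08 m
D = kB*T / (6*pi*eta*R)
D = 1.381e-23 * 302 / (6 * pi * 0.00089 * 4.6e-08)
D = 5.40445e-12 m^2/s = 5.404 um^2/s

5.404


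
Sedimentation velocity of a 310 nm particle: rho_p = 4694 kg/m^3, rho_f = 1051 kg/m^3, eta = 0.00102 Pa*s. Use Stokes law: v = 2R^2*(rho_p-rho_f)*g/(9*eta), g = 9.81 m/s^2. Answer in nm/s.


Radius R = 310/2 nm = 1.55e-07 m
Density difference = 4694 - 1051 = 3643 kg/m^3
v = 2 * R^2 * (rho_p - rho_f) * g / (9 * eta)
v = 2 * (1.55e-07)^2 * 3643 * 9.81 / (9 * 0.00102)
v = 1.87059e-07 m/s = 187.0591 nm/s

187.0591


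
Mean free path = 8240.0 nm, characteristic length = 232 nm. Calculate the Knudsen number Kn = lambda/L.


Knudsen number Kn = lambda / L
Kn = 8240.0 / 232
Kn = 35.5172

35.5172


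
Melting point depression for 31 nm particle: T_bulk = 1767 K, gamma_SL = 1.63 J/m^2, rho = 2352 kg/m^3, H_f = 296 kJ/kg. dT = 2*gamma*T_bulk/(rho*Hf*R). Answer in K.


Radius R = 31/2 = 15.5 nm = 1.55e-08 m
Convert H_f = 296 kJ/kg = 296000 J/kg
dT = 2 * gamma_SL * T_bulk / (rho * H_f * R)
dT = 2 * 1.63 * 1767 / (2352 * 296000 * 1.55e-08)
dT = 533.8 K

533.8


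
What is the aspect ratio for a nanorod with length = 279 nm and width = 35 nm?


Aspect ratio AR = length / diameter
AR = 279 / 35
AR = 7.97

7.97


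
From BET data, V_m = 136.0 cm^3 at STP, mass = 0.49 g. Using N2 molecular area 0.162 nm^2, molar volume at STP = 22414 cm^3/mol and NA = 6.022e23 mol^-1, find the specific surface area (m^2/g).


Number of moles in monolayer = V_m / 22414 = 136.0 / 22414 = 0.00606764
Number of molecules = moles * NA = 0.00606764 * 6.022e23
SA = molecules * sigma / mass
SA = (136.0 / 22414) * 6.022e23 * 0.162e-18 / 0.49
SA = 1208.0 m^2/g

1208.0


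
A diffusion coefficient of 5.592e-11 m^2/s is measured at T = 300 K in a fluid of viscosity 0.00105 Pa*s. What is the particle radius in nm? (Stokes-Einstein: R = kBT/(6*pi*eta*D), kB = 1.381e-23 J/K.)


Stokes-Einstein: R = kB*T / (6*pi*eta*D)
R = 1.381e-23 * 300 / (6 * pi * 0.00105 * 5.592e-11)
R = 3.74332e-09 m = 3.74 nm

3.74
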